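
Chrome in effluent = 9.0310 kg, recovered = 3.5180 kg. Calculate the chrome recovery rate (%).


Formula: Recovery = recovered / input * 100
Substituting: Recovery = 3.5180 / 9.0310 * 100
Result: 38.9547 %


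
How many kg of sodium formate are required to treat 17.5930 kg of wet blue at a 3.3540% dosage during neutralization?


Formula: Neutralizer = substrate * pct / 100
Substituting: Neutralizer = 17.5930 * 3.3540 / 100
Result: 0.5901 kg


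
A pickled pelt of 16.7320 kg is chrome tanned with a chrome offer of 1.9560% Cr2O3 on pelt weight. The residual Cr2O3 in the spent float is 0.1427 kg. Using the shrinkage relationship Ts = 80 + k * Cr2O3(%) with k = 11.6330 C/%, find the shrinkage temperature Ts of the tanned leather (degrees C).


Offered = pelt * offer_pct / 100 = 16.7320 * 1.9560 / 100 = 0.3273 kg
Uptake = offered - residual = 0.3273 - 0.1427 = 0.1846 kg
Cr2O3% on pelt = uptake / pelt * 100 = 0.1846 / 16.7320 * 100 = 1.1031 %
Ts = 80 + k * Cr2O3% = 80 + 11.6330 * 1.1031 = 92.8329 C


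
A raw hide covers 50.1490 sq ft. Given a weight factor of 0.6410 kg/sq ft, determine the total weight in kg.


Formula: Weight = area * weight_per_sqft
Substituting: Weight = 50.1490 * 0.6410
Result: 32.1455 kg


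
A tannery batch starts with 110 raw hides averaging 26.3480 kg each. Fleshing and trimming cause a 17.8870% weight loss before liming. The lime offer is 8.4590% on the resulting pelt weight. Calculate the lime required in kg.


Total_raw = N * avg_wt = 110 * 26.3480 = 2898.2800 kg
Substrate = Total_raw * (1 - loss/100) = 2898.2800 * (1 - 17.8870/100) = 2379.8647 kg
Lime = Substrate * pct / 100 = 2379.8647 * 8.4590 / 100 = 201.3128 kg


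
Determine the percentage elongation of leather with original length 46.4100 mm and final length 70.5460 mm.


Formula: Elongation = (Lf - L0) / L0 * 100
Substituting: Elongation = (70.5460 - 46.4100) / 46.4100 * 100
Result: 52.0060 %


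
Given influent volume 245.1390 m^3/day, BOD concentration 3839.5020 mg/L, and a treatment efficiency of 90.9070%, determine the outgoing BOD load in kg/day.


Load_in = volume * conc / 1000 = 245.1390 * 3839.5020 / 1000 = 941.2117 kg/day
Removed = Load_in * eff / 100 = 941.2117 * 90.9070 / 100 = 855.6273 kg/day
Load_out = Load_in - Removed = 941.2117 - 855.6273 = 85.5844 kg/day


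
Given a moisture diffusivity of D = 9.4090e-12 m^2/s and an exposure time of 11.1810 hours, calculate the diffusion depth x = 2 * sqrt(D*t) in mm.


t = 11.1810 hr * 3600 = 40251.6000 s
D * t = 9.4090e-12 * 40251.6000 = 3.7873e-07
x = 2 * sqrt(D*t) = 2 * sqrt(3.7873e-07) = 0.00123082 m = 1.2308 mm


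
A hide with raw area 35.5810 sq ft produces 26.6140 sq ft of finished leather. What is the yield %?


Formula: Yield = finished / raw * 100
Substituting: Yield = 26.6140 / 35.5810 * 100
Result: 74.7983 %


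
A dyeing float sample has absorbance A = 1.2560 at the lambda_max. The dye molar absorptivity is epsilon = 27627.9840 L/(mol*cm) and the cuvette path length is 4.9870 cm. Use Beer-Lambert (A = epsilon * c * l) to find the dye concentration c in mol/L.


Formula: c = A / (epsilon * l)
Substituting: c = 1.2560 / (27627.9840 * 4.9870)
Result: 9.1159e-06 mol/L


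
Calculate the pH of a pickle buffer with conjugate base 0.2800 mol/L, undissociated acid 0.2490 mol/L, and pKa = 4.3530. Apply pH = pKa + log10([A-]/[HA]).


ratio = [A-] / [HA] = 0.2800 / 0.2490 = 1.1245
log10(ratio) = 0.0509587
pH = pKa + log10(ratio) = 4.3530 + 0.0509587 = 4.4040


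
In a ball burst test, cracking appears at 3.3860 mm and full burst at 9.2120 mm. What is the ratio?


Formula: Ratio = crack / burst
Substituting: Ratio = 3.3860 / 9.2120
Result: 0.3676


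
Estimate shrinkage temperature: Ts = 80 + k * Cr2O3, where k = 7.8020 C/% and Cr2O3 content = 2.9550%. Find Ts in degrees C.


Formula: Ts = 80 + k * Cr2O3
Substituting: Ts = 80 + 7.8020 * 2.9550
Result: 103.0549 C


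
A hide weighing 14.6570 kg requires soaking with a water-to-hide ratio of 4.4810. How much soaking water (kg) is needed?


Formula: Water = hide_weight * ratio
Substituting: Water = 14.6570 * 4.4810
Result: 65.6780 kg


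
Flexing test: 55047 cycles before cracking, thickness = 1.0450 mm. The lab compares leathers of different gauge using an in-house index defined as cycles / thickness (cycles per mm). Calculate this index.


Formula: Index = cycles / thickness
Substituting: Index = 55047 / 1.0450
Result: 52676.5550 cycles/mm


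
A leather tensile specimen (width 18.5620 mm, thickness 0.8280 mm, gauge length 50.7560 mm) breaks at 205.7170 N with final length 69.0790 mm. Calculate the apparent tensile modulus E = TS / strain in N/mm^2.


TS = F / (w * t) = 205.7170 / (18.5620 * 0.8280) = 13.3849 N/mm^2
strain = (Lf - L0) / L0 = (69.0790 - 50.7560) / 50.7560 = 0.3610
E = TS / strain = 13.3849 / 0.3610 = 37.0771 N/mm^2


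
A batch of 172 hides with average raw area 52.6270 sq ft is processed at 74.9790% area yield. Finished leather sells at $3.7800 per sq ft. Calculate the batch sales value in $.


Raw_total = N * avg_area = 172 * 52.6270 = 9051.8440 sq ft
Finished = Raw_total * yield / 100 = 9051.8440 * 74.9790 / 100 = 6786.9821 sq ft
Value = Finished * price = 6786.9821 * 3.7800 = 25654.7924 $


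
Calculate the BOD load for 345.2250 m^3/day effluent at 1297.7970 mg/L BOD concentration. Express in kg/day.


Formula: BOD_load = volume * conc / 1000
Substituting: BOD_load = 345.2250 * 1297.7970 / 1000
Result: 448.0320 kg/day


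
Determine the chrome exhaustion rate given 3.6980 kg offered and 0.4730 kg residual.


Formula: Uptake = (offered - residual) / offered * 100
Substituting: Uptake = (3.6980 - 0.4730) / 3.6980 * 100
Result: 87.2093 %


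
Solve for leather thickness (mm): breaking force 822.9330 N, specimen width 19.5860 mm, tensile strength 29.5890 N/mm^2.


Formula: t = F / (TS * w)
Substituting: t = 822.9330 / (29.5890 * 19.5860)
Result: 1.4200 mm


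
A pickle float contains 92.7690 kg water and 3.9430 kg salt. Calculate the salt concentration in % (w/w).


Formula: Conc = salt / (water + salt) * 100
Substituting: Conc = 3.9430 / (92.7690 + 3.9430) * 100
Result: 4.0771 %


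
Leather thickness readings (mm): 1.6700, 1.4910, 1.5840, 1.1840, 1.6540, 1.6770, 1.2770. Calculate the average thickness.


Formula: Average = sum / n
Substituting: Average = 10.5370 / 7
Result: 1.5053 mm


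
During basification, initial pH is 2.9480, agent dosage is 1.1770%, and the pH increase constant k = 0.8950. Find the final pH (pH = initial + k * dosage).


Formula: pH_final = pH_initial + k * base_pct
Substituting: pH_final = 2.9480 + 0.8950 * 1.1770
Result: 4.0014


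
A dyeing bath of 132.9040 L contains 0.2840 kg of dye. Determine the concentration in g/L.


Formula: Conc = dye_mass(kg) / volume(L) * 1000
Substituting: Conc = 0.2840 / 132.9040 * 1000
Result: 2.1369 g/L


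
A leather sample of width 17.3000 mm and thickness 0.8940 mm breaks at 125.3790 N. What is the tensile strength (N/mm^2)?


Formula: TS = force / (width * thickness)
Substituting: TS = 125.3790 / (17.3000 * 0.8940)
Result: 8.1066 N/mm^2


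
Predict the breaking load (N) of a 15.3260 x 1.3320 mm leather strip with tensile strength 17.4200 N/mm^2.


Formula: F = TS * w * t
Substituting: F = 17.4200 * 15.3260 * 1.3320
Result: 355.6159 N


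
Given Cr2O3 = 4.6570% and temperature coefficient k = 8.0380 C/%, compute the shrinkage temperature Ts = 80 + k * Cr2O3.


Formula: Ts = 80 + k * Cr2O3
Substituting: Ts = 80 + 8.0380 * 4.6570
Result: 117.4330 C


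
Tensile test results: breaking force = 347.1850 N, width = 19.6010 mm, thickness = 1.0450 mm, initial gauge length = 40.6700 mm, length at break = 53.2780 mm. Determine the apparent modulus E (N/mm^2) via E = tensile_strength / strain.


TS = F / (w * t) = 347.1850 / (19.6010 * 1.0450) = 16.9499 N/mm^2
strain = (Lf - L0) / L0 = (53.2780 - 40.6700) / 40.6700 = 0.3100
E = TS / strain = 16.9499 / 0.3100 = 54.6757 N/mm^2


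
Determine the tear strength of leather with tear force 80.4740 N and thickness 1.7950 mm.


Formula: Tear strength = force / thickness
Substituting: Tear strength = 80.4740 / 1.7950
Result: 44.8323 N/mm


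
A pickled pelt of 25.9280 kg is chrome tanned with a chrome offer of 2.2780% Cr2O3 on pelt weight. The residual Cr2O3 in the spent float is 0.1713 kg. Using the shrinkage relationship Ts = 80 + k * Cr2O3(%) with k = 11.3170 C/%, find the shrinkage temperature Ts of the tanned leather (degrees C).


Offered = pelt * offer_pct / 100 = 25.9280 * 2.2780 / 100 = 0.5906 kg
Uptake = offered - residual = 0.5906 - 0.1713 = 0.4193 kg
Cr2O3% on pelt = uptake / pelt * 100 = 0.4193 / 25.9280 * 100 = 1.6173 %
Ts = 80 + k * Cr2O3% = 80 + 11.3170 * 1.6173 = 98.3033 C


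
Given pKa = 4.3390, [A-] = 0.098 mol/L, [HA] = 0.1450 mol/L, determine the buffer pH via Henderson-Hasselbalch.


ratio = [A-] / [HA] = 0.098 / 0.1450 = 0.6759
log10(ratio) = -0.1701
pH = pKa + log10(ratio) = 4.3390 - 0.1701 = 4.1689


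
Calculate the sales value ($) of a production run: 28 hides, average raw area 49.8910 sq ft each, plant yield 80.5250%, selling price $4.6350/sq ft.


Raw_total = N * avg_area = 28 * 49.8910 = 1396.9480 sq ft
Finished = Raw_total * yield / 100 = 1396.9480 * 80.5250 / 100 = 1124.8924 sq ft
Value = Finished * price = 1124.8924 * 4.6350 = 5213.8762 $


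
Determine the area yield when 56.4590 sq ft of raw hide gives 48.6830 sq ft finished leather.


Formula: Yield = finished / raw * 100
Substituting: Yield = 48.6830 / 56.4590 * 100
Result: 86.2272 %


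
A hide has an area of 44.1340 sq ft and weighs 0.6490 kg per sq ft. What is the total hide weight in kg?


Formula: Weight = area * weight_per_sqft
Substituting: Weight = 44.1340 * 0.6490
Result: 28.6430 kg


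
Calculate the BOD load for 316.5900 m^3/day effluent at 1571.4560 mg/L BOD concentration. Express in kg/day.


Formula: BOD_load = volume * conc / 1000
Substituting: BOD_load = 316.5900 * 1571.4560 / 1000
Result: 497.5073 kg/day


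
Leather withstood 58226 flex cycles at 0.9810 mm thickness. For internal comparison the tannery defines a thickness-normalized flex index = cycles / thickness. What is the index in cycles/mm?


Formula: Index = cycles / thickness
Substituting: Index = 58226 / 0.9810
Result: 59353.7207 cycles/mm


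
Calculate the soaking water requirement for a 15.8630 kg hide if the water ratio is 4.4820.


Formula: Water = hide_weight * ratio
Substituting: Water = 15.8630 * 4.4820
Result: 71.0980 kg


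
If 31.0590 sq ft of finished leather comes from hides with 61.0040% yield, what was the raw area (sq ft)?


Formula: raw = finished * 100 / yield
Substituting: raw = 31.0590 * 100 / 61.0040
Result: 50.9131 sq ft


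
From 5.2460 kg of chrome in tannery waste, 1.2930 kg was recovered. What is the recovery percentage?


Formula: Recovery = recovered / input * 100
Substituting: Recovery = 1.2930 / 5.2460 * 100
Result: 24.6474 %


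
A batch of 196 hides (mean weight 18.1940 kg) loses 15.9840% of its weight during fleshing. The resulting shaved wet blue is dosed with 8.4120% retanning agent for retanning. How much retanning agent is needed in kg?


Total_raw = N * avg_wt = 196 * 18.1940 = 3566.0240 kg
Substrate = Total_raw * (1 - loss/100) = 3566.0240 * (1 - 15.9840/100) = 2996.0307 kg
Retan = Substrate * pct / 100 = 2996.0307 * 8.4120 / 100 = 252.0261 kg


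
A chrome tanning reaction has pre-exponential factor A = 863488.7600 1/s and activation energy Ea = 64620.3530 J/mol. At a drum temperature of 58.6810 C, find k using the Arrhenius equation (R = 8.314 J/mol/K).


T_K = T_C + 273.15 = 58.6810 + 273.15 = 331.8310 K
exponent = -Ea / (R * T_K) = -64620.3530 / (8.314 * 331.8310) = -23.4230
k = A * exp(exponent) = 863488.7600 * exp(-23.4230) = 5.8047e-05 1/s


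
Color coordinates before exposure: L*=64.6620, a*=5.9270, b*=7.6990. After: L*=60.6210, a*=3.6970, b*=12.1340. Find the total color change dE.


dL = -4.0410, da = -2.2300, db = 4.4350
dE = sqrt((-4.0410)^2 + (-2.2300)^2 + 4.4350^2) = 6.4009


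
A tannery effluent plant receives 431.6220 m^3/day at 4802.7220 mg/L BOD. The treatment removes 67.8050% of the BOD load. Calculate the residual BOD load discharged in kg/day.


Load_in = volume * conc / 1000 = 431.6220 * 4802.7220 / 1000 = 2072.9605 kg/day
Removed = Load_in * eff / 100 = 2072.9605 * 67.8050 / 100 = 1405.5709 kg/day
Load_out = Load_in - Removed = 2072.9605 - 1405.5709 = 667.3896 kg/day


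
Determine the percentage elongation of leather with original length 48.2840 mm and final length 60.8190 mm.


Formula: Elongation = (Lf - L0) / L0 * 100
Substituting: Elongation = (60.8190 - 48.2840) / 48.2840 * 100
Result: 25.9610 %


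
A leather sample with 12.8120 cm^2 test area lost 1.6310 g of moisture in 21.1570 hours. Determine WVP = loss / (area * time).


Formula: WVP = loss / (area * time)
Substituting: WVP = 1.6310 / (12.8120 * 21.1570)
Result: 0.00601704 g/(cm^2*hr)


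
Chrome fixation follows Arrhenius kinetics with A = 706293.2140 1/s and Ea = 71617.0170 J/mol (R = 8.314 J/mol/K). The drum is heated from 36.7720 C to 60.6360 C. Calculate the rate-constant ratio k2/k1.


T1 = 36.7720 + 273.15 = 309.9220 K; T2 = 60.6360 + 273.15 = 333.7860 K
k1 = A * exp(-Ea/(R*T1)) = 706293.2140 * exp(-71617.0170/(8.314*309.9220)) = 5.9997e-07 1/s
k2 = A * exp(-Ea/(R*T2)) = 706293.2140 * exp(-71617.0170/(8.314*333.7860)) = 4.3766e-06 1/s
k2/k1 = 4.3766e-06 / 5.9997e-07 = 7.2947


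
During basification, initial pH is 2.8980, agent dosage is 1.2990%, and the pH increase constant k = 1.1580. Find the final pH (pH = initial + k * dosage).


Formula: pH_final = pH_initial + k * base_pct
Substituting: pH_final = 2.8980 + 1.1580 * 1.2990
Result: 4.4022


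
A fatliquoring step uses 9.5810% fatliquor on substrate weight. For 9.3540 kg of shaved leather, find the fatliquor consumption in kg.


Formula: Fat = substrate * pct / 100
Substituting: Fat = 9.3540 * 9.5810 / 100
Result: 0.8962 kg


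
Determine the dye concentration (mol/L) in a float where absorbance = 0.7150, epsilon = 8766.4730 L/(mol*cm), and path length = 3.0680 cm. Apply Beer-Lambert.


Formula: c = A / (epsilon * l)
Substituting: c = 0.7150 / (8766.4730 * 3.0680)
Result: 2.6584e-05 mol/L


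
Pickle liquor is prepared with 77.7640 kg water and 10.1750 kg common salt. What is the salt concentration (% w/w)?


Formula: Conc = salt / (water + salt) * 100
Substituting: Conc = 10.1750 / (77.7640 + 10.1750) * 100
Result: 11.5705 %


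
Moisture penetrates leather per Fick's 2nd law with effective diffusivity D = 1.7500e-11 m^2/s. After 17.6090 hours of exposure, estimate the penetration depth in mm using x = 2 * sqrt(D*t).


t = 17.6090 hr * 3600 = 63392.4000 s
D * t = 1.7500e-11 * 63392.4000 = 1.1094e-06
x = 2 * sqrt(D*t) = 2 * sqrt(1.1094e-06) = 0.00210653 m = 2.1065 mm


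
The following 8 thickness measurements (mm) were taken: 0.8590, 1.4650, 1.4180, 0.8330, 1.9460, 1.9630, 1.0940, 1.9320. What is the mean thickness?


Formula: Average = sum / n
Substituting: Average = 11.5100 / 8
Result: 1.4387 mm


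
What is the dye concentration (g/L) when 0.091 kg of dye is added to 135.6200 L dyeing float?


Formula: Conc = dye_mass(kg) / volume(L) * 1000
Substituting: Conc = 0.091 / 135.6200 * 1000
Result: 0.6710 g/L


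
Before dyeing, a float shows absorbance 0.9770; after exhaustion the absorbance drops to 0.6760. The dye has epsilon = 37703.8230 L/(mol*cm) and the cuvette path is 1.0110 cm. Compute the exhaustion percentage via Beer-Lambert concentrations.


c_initial = A_i / (epsilon * l) = 0.9770 / (37703.8230 * 1.0110) = 2.5631e-05 mol/L
c_final = A_f / (epsilon * l) = 0.6760 / (37703.8230 * 1.0110) = 1.7734e-05 mol/L
Exhaustion = (c_initial - c_final) / c_initial * 100 = (2.5631e-05 - 1.7734e-05) / 2.5631e-05 * 100 = 30.8086 %


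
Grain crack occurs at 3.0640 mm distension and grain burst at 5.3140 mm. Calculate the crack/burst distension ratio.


Formula: Ratio = crack / burst
Substituting: Ratio = 3.0640 / 5.3140
Result: 0.5766


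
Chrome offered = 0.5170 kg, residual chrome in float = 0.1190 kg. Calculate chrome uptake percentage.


Formula: Uptake = (offered - residual) / offered * 100
Substituting: Uptake = (0.5170 - 0.1190) / 0.5170 * 100
Result: 76.9826 %


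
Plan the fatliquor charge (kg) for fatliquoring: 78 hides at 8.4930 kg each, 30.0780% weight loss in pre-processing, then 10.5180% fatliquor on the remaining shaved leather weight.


Total_raw = N * avg_wt = 78 * 8.4930 = 662.4540 kg
Substrate = Total_raw * (1 - loss/100) = 662.4540 * (1 - 30.0780/100) = 463.2011 kg
Fat = Substrate * pct / 100 = 463.2011 * 10.5180 / 100 = 48.7195 kg


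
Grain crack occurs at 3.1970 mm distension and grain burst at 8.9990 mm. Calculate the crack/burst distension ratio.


Formula: Ratio = crack / burst
Substituting: Ratio = 3.1970 / 8.9990
Result: 0.3553


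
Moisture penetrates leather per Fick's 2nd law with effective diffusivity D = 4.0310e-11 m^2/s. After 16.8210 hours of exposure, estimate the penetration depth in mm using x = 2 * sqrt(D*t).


t = 16.8210 hr * 3600 = 60555.6000 s
D * t = 4.0310e-11 * 60555.6000 = 2.4410e-06
x = 2 * sqrt(D*t) = 2 * sqrt(2.4410e-06) = 0.00312474 m = 3.1247 mm


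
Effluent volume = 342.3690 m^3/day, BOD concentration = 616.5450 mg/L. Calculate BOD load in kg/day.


Formula: BOD_load = volume * conc / 1000
Substituting: BOD_load = 342.3690 * 616.5450 / 1000
Result: 211.0859 kg/day


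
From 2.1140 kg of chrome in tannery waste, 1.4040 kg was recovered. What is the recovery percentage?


Formula: Recovery = recovered / input * 100
Substituting: Recovery = 1.4040 / 2.1140 * 100
Result: 66.4144 %


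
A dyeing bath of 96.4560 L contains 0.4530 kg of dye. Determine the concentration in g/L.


Formula: Conc = dye_mass(kg) / volume(L) * 1000
Substituting: Conc = 0.4530 / 96.4560 * 1000
Result: 4.6964 g/L


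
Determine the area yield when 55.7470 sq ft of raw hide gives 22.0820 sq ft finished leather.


Formula: Yield = finished / raw * 100
Substituting: Yield = 22.0820 / 55.7470 * 100
Result: 39.6111 %


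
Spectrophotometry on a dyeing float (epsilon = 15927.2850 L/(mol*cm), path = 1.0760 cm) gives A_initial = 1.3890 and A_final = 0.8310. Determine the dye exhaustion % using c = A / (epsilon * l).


c_initial = A_i / (epsilon * l) = 1.3890 / (15927.2850 * 1.0760) = 8.1049e-05 mol/L
c_final = A_f / (epsilon * l) = 0.8310 / (15927.2850 * 1.0760) = 4.8489e-05 mol/L
Exhaustion = (c_initial - c_final) / c_initial * 100 = (8.1049e-05 - 4.8489e-05) / 8.1049e-05 * 100 = 40.1728 %


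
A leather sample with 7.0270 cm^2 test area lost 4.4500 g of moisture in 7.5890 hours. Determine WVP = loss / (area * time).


Formula: WVP = loss / (area * time)
Substituting: WVP = 4.4500 / (7.0270 * 7.5890)
Result: 0.083446 g/(cm^2*hr)


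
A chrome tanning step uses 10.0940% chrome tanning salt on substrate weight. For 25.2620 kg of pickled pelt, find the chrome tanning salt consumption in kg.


Formula: Chrome = substrate * pct / 100
Substituting: Chrome = 25.2620 * 10.0940 / 100
Result: 2.5499 kg


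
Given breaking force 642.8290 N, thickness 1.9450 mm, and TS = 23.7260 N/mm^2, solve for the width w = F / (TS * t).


Formula: w = F / (TS * t)
Substituting: w = 642.8290 / (23.7260 * 1.9450)
Result: 13.9300 mm


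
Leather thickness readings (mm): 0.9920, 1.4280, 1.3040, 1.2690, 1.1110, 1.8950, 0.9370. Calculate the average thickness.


Formula: Average = sum / n
Substituting: Average = 8.9360 / 7
Result: 1.2766 mm


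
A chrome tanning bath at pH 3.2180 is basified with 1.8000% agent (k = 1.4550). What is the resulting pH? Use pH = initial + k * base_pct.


Formula: pH_final = pH_initial + k * base_pct
Substituting: pH_final = 3.2180 + 1.4550 * 1.8000
Result: 5.8370


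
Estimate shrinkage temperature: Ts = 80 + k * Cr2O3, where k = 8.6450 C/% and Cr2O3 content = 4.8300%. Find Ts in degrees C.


Formula: Ts = 80 + k * Cr2O3
Substituting: Ts = 80 + 8.6450 * 4.8300
Result: 121.7553 C


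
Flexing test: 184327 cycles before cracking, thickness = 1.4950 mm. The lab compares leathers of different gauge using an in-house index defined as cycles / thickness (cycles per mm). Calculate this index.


Formula: Index = cycles / thickness
Substituting: Index = 184327 / 1.4950
Result: 123295.6522 cycles/mm


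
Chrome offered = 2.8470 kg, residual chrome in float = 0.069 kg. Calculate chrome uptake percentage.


Formula: Uptake = (offered - residual) / offered * 100
Substituting: Uptake = (2.8470 - 0.069) / 2.8470 * 100
Result: 97.5764 %


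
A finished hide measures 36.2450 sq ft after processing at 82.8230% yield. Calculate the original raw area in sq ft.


Formula: raw = finished * 100 / yield
Substituting: raw = 36.2450 * 100 / 82.8230
Result: 43.7620 sq ft


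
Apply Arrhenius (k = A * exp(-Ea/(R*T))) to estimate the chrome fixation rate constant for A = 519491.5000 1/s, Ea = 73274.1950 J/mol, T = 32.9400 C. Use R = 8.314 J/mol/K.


T_K = T_C + 273.15 = 32.9400 + 273.15 = 306.0900 K
exponent = -Ea / (R * T_K) = -73274.1950 / (8.314 * 306.0900) = -28.7933
k = A * exp(exponent) = 519491.5000 * exp(-28.7933) = 1.6248e-07 1/s


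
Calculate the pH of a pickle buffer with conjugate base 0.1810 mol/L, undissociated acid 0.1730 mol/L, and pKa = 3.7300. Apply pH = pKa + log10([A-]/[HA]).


ratio = [A-] / [HA] = 0.1810 / 0.1730 = 1.0462
log10(ratio) = 0.0196325
pH = pKa + log10(ratio) = 3.7300 + 0.0196325 = 3.7496


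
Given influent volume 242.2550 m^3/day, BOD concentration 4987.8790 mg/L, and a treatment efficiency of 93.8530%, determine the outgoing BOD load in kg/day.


Load_in = volume * conc / 1000 = 242.2550 * 4987.8790 / 1000 = 1208.3386 kg/day
Removed = Load_in * eff / 100 = 1208.3386 * 93.8530 / 100 = 1134.0621 kg/day
Load_out = Load_in - Removed = 1208.3386 - 1134.0621 = 74.2766 kg/day


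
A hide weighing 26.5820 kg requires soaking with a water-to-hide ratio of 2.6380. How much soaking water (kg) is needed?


Formula: Water = hide_weight * ratio
Substituting: Water = 26.5820 * 2.6380
Result: 70.1233 kg


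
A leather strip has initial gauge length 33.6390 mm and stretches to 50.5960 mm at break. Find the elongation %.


Formula: Elongation = (Lf - L0) / L0 * 100
Substituting: Elongation = (50.5960 - 33.6390) / 33.6390 * 100
Result: 50.4088 %


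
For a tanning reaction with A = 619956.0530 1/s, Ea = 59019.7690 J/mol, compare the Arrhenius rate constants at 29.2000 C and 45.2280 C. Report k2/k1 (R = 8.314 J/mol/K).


T1 = 29.2000 + 273.15 = 302.3500 K; T2 = 45.2280 + 273.15 = 318.3780 K
k1 = A * exp(-Ea/(R*T1)) = 619956.0530 * exp(-59019.7690/(8.314*302.3500)) = 3.9410e-05 1/s
k2 = A * exp(-Ea/(R*T2)) = 619956.0530 * exp(-59019.7690/(8.314*318.3780)) = 1.2851e-04 1/s
k2/k1 = 1.2851e-04 / 3.9410e-05 = 3.2609


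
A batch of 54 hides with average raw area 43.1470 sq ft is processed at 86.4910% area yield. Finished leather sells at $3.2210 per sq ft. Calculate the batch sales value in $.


Raw_total = N * avg_area = 54 * 43.1470 = 2329.9380 sq ft
Finished = Raw_total * yield / 100 = 2329.9380 * 86.4910 / 100 = 2015.1867 sq ft
Value = Finished * price = 2015.1867 * 3.2210 = 6490.9163 $


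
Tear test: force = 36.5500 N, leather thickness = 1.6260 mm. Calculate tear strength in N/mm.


Formula: Tear strength = force / thickness
Substituting: Tear strength = 36.5500 / 1.6260
Result: 22.4785 N/mm


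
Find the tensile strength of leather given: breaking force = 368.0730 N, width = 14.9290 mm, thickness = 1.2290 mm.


Formula: TS = force / (width * thickness)
Substituting: TS = 368.0730 / (14.9290 * 1.2290)
Result: 20.0609 N/mm^2


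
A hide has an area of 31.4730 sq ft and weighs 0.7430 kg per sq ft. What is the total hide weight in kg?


Formula: Weight = area * weight_per_sqft
Substituting: Weight = 31.4730 * 0.7430
Result: 23.3844 kg


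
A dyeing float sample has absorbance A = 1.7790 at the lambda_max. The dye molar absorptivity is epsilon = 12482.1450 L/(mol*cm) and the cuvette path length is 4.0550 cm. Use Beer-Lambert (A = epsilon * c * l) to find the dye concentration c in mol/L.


Formula: c = A / (epsilon * l)
Substituting: c = 1.7790 / (12482.1450 * 4.0550)
Result: 3.5148e-05 mol/L


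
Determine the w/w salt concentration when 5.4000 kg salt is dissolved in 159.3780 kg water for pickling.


Formula: Conc = salt / (water + salt) * 100
Substituting: Conc = 5.4000 / (159.3780 + 5.4000) * 100
Result: 3.2771 %


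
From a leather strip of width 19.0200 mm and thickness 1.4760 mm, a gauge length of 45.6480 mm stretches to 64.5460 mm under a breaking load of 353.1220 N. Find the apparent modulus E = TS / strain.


TS = F / (w * t) = 353.1220 / (19.0200 * 1.4760) = 12.5785 N/mm^2
strain = (Lf - L0) / L0 = (64.5460 - 45.6480) / 45.6480 = 0.4140
E = TS / strain = 12.5785 / 0.4140 = 30.3832 N/mm^2


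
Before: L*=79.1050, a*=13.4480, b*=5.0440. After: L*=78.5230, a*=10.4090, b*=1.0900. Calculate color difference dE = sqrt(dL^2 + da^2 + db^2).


dL = -0.5820, da = -3.0390, db = -3.9540
dE = sqrt((-0.5820)^2 + (-3.0390)^2 + (-3.9540)^2) = 5.0208


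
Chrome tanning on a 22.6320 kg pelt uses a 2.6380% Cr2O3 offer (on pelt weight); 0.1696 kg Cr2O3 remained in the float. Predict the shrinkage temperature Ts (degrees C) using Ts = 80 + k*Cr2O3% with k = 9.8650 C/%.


Offered = pelt * offer_pct / 100 = 22.6320 * 2.6380 / 100 = 0.5970 kg
Uptake = offered - residual = 0.5970 - 0.1696 = 0.4274 kg
Cr2O3% on pelt = uptake / pelt * 100 = 0.4274 / 22.6320 * 100 = 1.8886 %
Ts = 80 + k * Cr2O3% = 80 + 9.8650 * 1.8886 = 98.6312 C


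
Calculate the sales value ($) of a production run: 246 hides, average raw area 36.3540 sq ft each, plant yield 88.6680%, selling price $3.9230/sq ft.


Raw_total = N * avg_area = 246 * 36.3540 = 8943.0840 sq ft
Finished = Raw_total * yield / 100 = 8943.0840 * 88.6680 / 100 = 7929.6537 sq ft
Value = Finished * price = 7929.6537 * 3.9230 = 31108.0315 $


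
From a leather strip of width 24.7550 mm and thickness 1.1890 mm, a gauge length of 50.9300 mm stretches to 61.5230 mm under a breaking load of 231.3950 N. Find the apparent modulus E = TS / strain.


TS = F / (w * t) = 231.3950 / (24.7550 * 1.1890) = 7.8616 N/mm^2
strain = (Lf - L0) / L0 = (61.5230 - 50.9300) / 50.9300 = 0.2080
E = TS / strain = 7.8616 / 0.2080 = 37.7976 N/mm^2


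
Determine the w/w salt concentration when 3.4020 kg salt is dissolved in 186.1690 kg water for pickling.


Formula: Conc = salt / (water + salt) * 100
Substituting: Conc = 3.4020 / (186.1690 + 3.4020) * 100
Result: 1.7946 %


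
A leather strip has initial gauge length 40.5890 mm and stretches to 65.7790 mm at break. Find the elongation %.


Formula: Elongation = (Lf - L0) / L0 * 100
Substituting: Elongation = (65.7790 - 40.5890) / 40.5890 * 100
Result: 62.0611 %


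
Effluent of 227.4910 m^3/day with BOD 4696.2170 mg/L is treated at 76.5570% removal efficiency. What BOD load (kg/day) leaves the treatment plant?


Load_in = volume * conc / 1000 = 227.4910 * 4696.2170 / 1000 = 1068.3471 kg/day
Removed = Load_in * eff / 100 = 1068.3471 * 76.5570 / 100 = 817.8945 kg/day
Load_out = Load_in - Removed = 1068.3471 - 817.8945 = 250.4526 kg/day


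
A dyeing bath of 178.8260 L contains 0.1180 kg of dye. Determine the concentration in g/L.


Formula: Conc = dye_mass(kg) / volume(L) * 1000
Substituting: Conc = 0.1180 / 178.8260 * 1000
Result: 0.6599 g/L


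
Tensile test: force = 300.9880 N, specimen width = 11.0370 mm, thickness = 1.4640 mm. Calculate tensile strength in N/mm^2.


Formula: TS = force / (width * thickness)
Substituting: TS = 300.9880 / (11.0370 * 1.4640)
Result: 18.6276 N/mm^2


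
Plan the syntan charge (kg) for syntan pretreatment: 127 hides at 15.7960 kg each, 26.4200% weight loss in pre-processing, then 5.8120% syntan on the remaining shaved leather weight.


Total_raw = N * avg_wt = 127 * 15.7960 = 2006.0920 kg
Substrate = Total_raw * (1 - loss/100) = 2006.0920 * (1 - 26.4200/100) = 1476.0825 kg
Syntan = Substrate * pct / 100 = 1476.0825 * 5.8120 / 100 = 85.7899 kg


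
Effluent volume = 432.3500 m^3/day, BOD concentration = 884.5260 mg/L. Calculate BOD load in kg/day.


Formula: BOD_load = volume * conc / 1000
Substituting: BOD_load = 432.3500 * 884.5260 / 1000
Result: 382.4248 kg/day


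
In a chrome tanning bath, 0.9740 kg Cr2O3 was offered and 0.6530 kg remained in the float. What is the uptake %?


Formula: Uptake = (offered - residual) / offered * 100
Substituting: Uptake = (0.9740 - 0.6530) / 0.9740 * 100
Result: 32.9569 %


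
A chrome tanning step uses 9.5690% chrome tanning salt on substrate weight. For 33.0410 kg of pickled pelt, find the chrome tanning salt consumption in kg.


Formula: Chrome = substrate * pct / 100
Substituting: Chrome = 33.0410 * 9.5690 / 100
Result: 3.1617 kg


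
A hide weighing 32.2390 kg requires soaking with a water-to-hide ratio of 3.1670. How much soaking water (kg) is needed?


Formula: Water = hide_weight * ratio
Substituting: Water = 32.2390 * 3.1670
Result: 102.1009 kg


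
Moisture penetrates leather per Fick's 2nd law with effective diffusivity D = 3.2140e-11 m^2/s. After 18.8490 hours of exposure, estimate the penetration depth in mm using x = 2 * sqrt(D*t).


t = 18.8490 hr * 3600 = 67856.4000 s
D * t = 3.2140e-11 * 67856.4000 = 2.1809e-06
x = 2 * sqrt(D*t) = 2 * sqrt(2.1809e-06) = 0.00295358 m = 2.9536 mm


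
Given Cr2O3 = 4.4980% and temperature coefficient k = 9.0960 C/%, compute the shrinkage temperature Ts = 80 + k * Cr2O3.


Formula: Ts = 80 + k * Cr2O3
Substituting: Ts = 80 + 9.0960 * 4.4980
Result: 120.9138 C


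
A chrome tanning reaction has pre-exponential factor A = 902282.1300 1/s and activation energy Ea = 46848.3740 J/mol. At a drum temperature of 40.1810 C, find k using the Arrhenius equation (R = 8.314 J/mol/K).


T_K = T_C + 273.15 = 40.1810 + 273.15 = 313.3310 K
exponent = -Ea / (R * T_K) = -46848.3740 / (8.314 * 313.3310) = -17.9838
k = A * exp(exponent) = 902282.1300 * exp(-17.9838) = 0.0139664 1/s


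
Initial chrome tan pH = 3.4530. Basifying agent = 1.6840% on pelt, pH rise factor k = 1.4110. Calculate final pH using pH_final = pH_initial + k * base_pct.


Formula: pH_final = pH_initial + k * base_pct
Substituting: pH_final = 3.4530 + 1.4110 * 1.6840
Result: 5.8291


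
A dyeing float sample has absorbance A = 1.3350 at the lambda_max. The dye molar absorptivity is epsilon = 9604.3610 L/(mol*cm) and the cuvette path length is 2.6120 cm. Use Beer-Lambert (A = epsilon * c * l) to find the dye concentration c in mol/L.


Formula: c = A / (epsilon * l)
Substituting: c = 1.3350 / (9604.3610 * 2.6120)
Result: 5.3216e-05 mol/L


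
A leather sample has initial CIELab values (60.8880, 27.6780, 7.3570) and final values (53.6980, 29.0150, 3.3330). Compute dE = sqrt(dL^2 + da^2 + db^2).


dL = -7.1900, da = 1.3370, db = -4.0240
dE = sqrt((-7.1900)^2 + 1.3370^2 + (-4.0240)^2) = 8.3472


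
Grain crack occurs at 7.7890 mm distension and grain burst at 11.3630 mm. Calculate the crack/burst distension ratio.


Formula: Ratio = crack / burst
Substituting: Ratio = 7.7890 / 11.3630
Result: 0.6855


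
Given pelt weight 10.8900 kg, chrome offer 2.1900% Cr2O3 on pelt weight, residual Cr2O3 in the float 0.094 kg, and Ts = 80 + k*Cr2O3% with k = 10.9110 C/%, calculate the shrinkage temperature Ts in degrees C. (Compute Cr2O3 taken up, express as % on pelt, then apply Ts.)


Offered = pelt * offer_pct / 100 = 10.8900 * 2.1900 / 100 = 0.2385 kg
Uptake = offered - residual = 0.2385 - 0.094 = 0.1445 kg
Cr2O3% on pelt = uptake / pelt * 100 = 0.1445 / 10.8900 * 100 = 1.3268 %
Ts = 80 + k * Cr2O3% = 80 + 10.9110 * 1.3268 = 94.4770 C


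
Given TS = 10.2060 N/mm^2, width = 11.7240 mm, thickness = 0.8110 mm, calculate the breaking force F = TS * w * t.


Formula: F = TS * w * t
Substituting: F = 10.2060 * 11.7240 * 0.8110
Result: 97.0403 N


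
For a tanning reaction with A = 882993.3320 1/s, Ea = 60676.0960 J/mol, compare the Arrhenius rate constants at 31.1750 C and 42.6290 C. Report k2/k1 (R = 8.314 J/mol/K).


T1 = 31.1750 + 273.15 = 304.3250 K; T2 = 42.6290 + 273.15 = 315.7790 K
k1 = A * exp(-Ea/(R*T1)) = 882993.3320 * exp(-60676.0960/(8.314*304.3250)) = 3.3969e-05 1/s
k2 = A * exp(-Ea/(R*T2)) = 882993.3320 * exp(-60676.0960/(8.314*315.7790)) = 8.1068e-05 1/s
k2/k1 = 8.1068e-05 / 3.3969e-05 = 2.3866


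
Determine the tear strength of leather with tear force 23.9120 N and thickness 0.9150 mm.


Formula: Tear strength = force / thickness
Substituting: Tear strength = 23.9120 / 0.9150
Result: 26.1333 N/mm


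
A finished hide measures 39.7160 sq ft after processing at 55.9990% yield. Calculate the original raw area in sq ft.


Formula: raw = finished * 100 / yield
Substituting: raw = 39.7160 * 100 / 55.9990
Result: 70.9227 sq ft


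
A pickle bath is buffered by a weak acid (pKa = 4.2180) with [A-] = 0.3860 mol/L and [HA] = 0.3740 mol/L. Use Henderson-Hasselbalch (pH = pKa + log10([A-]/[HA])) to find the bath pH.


ratio = [A-] / [HA] = 0.3860 / 0.3740 = 1.0321
log10(ratio) = 0.0137157
pH = pKa + log10(ratio) = 4.2180 + 0.0137157 = 4.2317


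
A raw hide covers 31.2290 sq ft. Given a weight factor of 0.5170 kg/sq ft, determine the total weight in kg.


Formula: Weight = area * weight_per_sqft
Substituting: Weight = 31.2290 * 0.5170
Result: 16.1454 kg


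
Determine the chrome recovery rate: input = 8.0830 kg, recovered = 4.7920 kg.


Formula: Recovery = recovered / input * 100
Substituting: Recovery = 4.7920 / 8.0830 * 100
Result: 59.2849 %


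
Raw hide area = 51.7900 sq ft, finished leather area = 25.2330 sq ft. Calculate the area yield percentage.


Formula: Yield = finished / raw * 100
Substituting: Yield = 25.2330 / 51.7900 * 100
Result: 48.7218 %


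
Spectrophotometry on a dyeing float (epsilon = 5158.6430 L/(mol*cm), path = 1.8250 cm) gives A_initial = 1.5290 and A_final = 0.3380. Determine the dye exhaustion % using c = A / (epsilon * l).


c_initial = A_i / (epsilon * l) = 1.5290 / (5158.6430 * 1.8250) = 1.6241e-04 mol/L
c_final = A_f / (epsilon * l) = 0.3380 / (5158.6430 * 1.8250) = 3.5902e-05 mol/L
Exhaustion = (c_initial - c_final) / c_initial * 100 = (1.6241e-04 - 3.5902e-05) / 1.6241e-04 * 100 = 77.8940 %


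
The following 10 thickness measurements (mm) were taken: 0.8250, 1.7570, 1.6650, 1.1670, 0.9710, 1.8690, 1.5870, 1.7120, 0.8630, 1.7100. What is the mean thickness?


Formula: Average = sum / n
Substituting: Average = 14.1260 / 10
Result: 1.4126 mm


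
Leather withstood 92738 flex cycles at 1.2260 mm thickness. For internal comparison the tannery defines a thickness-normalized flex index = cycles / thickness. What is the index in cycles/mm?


Formula: Index = cycles / thickness
Substituting: Index = 92738 / 1.2260
Result: 75642.7406 cycles/mm


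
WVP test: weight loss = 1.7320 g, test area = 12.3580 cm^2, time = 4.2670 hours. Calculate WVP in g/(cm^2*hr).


Formula: WVP = loss / (area * time)
Substituting: WVP = 1.7320 / (12.3580 * 4.2670)
Result: 0.0328456 g/(cm^2*hr)


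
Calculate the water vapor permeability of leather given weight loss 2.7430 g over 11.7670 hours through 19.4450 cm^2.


Formula: WVP = loss / (area * time)
Substituting: WVP = 2.7430 / (19.4450 * 11.7670)
Result: 0.0119881 g/(cm^2*hr)


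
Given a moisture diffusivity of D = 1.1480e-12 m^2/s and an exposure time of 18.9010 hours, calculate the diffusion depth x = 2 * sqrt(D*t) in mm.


t = 18.9010 hr * 3600 = 68043.6000 s
D * t = 1.1480e-12 * 68043.6000 = 7.8114e-08
x = 2 * sqrt(D*t) = 2 * sqrt(7.8114e-08) = 5.5898e-04 m = 0.5590 mm


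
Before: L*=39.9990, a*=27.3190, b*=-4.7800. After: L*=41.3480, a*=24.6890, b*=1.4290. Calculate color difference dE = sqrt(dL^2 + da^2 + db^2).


dL = 1.3490, da = -2.6300, db = 6.2090
dE = sqrt(1.3490^2 + (-2.6300)^2 + 6.2090^2) = 6.8767


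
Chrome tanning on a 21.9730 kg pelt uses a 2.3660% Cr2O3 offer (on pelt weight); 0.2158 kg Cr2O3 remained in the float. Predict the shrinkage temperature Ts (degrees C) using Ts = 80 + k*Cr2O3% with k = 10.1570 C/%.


Offered = pelt * offer_pct / 100 = 21.9730 * 2.3660 / 100 = 0.5199 kg
Uptake = offered - residual = 0.5199 - 0.2158 = 0.3041 kg
Cr2O3% on pelt = uptake / pelt * 100 = 0.3041 / 21.9730 * 100 = 1.3839 %
Ts = 80 + k * Cr2O3% = 80 + 10.1570 * 1.3839 = 94.0561 C


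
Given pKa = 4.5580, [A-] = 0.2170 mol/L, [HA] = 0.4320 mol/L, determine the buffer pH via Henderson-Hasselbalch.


ratio = [A-] / [HA] = 0.2170 / 0.4320 = 0.5023
log10(ratio) = -0.2990
pH = pKa + log10(ratio) = 4.5580 - 0.2990 = 4.2590


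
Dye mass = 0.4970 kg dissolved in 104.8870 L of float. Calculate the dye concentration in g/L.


Formula: Conc = dye_mass(kg) / volume(L) * 1000
Substituting: Conc = 0.4970 / 104.8870 * 1000
Result: 4.7384 g/L


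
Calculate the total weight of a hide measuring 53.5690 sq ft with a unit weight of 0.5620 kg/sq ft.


Formula: Weight = area * weight_per_sqft
Substituting: Weight = 53.5690 * 0.5620
Result: 30.1058 kg


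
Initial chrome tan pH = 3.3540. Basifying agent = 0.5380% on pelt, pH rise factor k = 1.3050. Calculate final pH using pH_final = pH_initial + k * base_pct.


Formula: pH_final = pH_initial + k * base_pct
Substituting: pH_final = 3.3540 + 1.3050 * 0.5380
Result: 4.0561


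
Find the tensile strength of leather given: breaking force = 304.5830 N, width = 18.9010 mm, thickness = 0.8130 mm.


Formula: TS = force / (width * thickness)
Substituting: TS = 304.5830 / (18.9010 * 0.8130)
Result: 19.8212 N/mm^2


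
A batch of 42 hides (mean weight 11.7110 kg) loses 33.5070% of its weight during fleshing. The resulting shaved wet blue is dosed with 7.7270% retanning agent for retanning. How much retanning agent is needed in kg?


Total_raw = N * avg_wt = 42 * 11.7110 = 491.8620 kg
Substrate = Total_raw * (1 - loss/100) = 491.8620 * (1 - 33.5070/100) = 327.0538 kg
Retan = Substrate * pct / 100 = 327.0538 * 7.7270 / 100 = 25.2714 kg


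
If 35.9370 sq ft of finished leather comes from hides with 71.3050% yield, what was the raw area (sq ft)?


Formula: raw = finished * 100 / yield
Substituting: raw = 35.9370 * 100 / 71.3050
Result: 50.3990 sq ft


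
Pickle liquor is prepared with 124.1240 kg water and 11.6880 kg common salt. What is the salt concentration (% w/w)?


Formula: Conc = salt / (water + salt) * 100
Substituting: Conc = 11.6880 / (124.1240 + 11.6880) * 100
Result: 8.6060 %


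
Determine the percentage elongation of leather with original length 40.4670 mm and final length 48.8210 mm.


Formula: Elongation = (Lf - L0) / L0 * 100
Substituting: Elongation = (48.8210 - 40.4670) / 40.4670 * 100
Result: 20.6440 %


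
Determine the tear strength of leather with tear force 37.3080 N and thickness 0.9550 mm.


Formula: Tear strength = force / thickness
Substituting: Tear strength = 37.3080 / 0.9550
Result: 39.0660 N/mm


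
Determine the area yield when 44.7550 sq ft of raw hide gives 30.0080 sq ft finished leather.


Formula: Yield = finished / raw * 100
Substituting: Yield = 30.0080 / 44.7550 * 100
Result: 67.0495 %


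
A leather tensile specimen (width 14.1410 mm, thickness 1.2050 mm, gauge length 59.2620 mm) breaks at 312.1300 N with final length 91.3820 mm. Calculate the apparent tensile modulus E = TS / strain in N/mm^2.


TS = F / (w * t) = 312.1300 / (14.1410 * 1.2050) = 18.3176 N/mm^2
strain = (Lf - L0) / L0 = (91.3820 - 59.2620) / 59.2620 = 0.5420
E = TS / strain = 18.3176 / 0.5420 = 33.7963 N/mm^2


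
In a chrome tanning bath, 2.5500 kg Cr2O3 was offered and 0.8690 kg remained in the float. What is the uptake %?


Formula: Uptake = (offered - residual) / offered * 100
Substituting: Uptake = (2.5500 - 0.8690) / 2.5500 * 100
Result: 65.9216 %
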